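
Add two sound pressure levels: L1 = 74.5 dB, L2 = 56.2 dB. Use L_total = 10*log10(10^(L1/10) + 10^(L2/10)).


10^(74.5/10) = 2.81838e+07
10^(56.2/10) = 416869
Sum = 2.81838e+07 + 416869 = 2.86007e+07
L_total = 10*log10(2.86007e+07) = 74.564 dB


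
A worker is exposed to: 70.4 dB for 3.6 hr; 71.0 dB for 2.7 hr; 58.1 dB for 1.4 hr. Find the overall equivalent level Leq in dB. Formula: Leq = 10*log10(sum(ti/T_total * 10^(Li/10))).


T_total = 3.6 + 2.7 + 1.4 = 7.7 hr
(3.6/7.7) * 10^(70.4/10) = 5.12639e+06
(2.7/7.7) * 10^(71.0/10) = 4.41441e+06
(1.4/7.7) * 10^(58.1/10) = 117392
Sum = 5.12639e+06 + 4.41441e+06 + 117392 = 9.65819e+06
Leq = 10*log10(9.65819e+06) = 69.849 dB


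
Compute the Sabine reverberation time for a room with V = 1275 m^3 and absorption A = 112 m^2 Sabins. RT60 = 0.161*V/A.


RT60 = 0.161 * 1275 / 112 = 1.8328 s


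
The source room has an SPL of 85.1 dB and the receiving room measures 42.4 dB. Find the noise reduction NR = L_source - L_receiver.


NR = L_source - L_receiver (difference between source and receiving room levels)
NR = 85.1 - 42.4 = 42.7 dB


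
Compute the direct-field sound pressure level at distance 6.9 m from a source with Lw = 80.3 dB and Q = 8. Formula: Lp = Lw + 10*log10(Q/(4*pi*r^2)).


4*pi*r^2 = 4*pi*6.9^2 = 598.285 m^2
Q / (4*pi*r^2) = 8 / 598.285 = 0.0133716
Lp = 80.3 + 10*log10(0.0133716) = 61.562 dB


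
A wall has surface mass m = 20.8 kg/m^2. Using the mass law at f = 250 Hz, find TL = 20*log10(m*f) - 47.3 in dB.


m * f = 20.8 * 250 = 5200
20*log10(5200) = 74.3201 dB
TL = 74.3201 - 47.3 = 27.02 dB


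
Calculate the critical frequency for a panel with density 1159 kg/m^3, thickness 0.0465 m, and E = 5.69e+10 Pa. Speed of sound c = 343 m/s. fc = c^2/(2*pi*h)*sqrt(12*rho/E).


12*rho/E = 12*1159/5.69e+10 = 2.44429e-07
sqrt(12*rho/E) = sqrt(2.44429e-07) = 0.000494398
c^2/(2*pi*h) = 343^2/(2*pi*0.0465) = 402676
fc = 402676 * 0.000494398 = 199.08 Hz


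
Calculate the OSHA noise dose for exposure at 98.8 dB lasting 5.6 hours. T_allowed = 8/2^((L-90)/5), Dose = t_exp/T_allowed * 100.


T_allowed = 8 / 2^((98.8 - 90)/5) = 2.36199 hr
Dose = 5.6 / 2.36199 * 100 = 237.09 %


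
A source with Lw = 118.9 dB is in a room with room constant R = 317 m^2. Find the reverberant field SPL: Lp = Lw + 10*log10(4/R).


4/R = 4/317 = 0.0126183
Lp = 118.9 + 10*log10(0.0126183) = 99.91 dB


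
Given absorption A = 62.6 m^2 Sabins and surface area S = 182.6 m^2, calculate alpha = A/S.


Absorption coefficient = absorbed power / incident power
alpha = A / S = 62.6 / 182.6 = 0.34283


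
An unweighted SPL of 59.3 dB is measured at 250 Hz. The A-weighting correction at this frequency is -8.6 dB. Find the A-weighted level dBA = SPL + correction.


A-weighting table: 250 Hz -> -8.6 dB correction
SPL_A = SPL + correction = 59.3 + (-8.6) = 50.7 dBA


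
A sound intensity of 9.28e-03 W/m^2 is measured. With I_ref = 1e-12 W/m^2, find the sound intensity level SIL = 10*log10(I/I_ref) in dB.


I / I_ref = 9.28e-03 / 1e-12 = 9.28e+09
SIL = 10 * log10(9.28e+09) = 99.675 dB


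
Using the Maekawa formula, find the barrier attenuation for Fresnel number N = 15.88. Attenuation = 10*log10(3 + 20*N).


3 + 20*N = 3 + 20*15.88 = 320.6
Att = 10*log10(320.6) = 25.06 dB


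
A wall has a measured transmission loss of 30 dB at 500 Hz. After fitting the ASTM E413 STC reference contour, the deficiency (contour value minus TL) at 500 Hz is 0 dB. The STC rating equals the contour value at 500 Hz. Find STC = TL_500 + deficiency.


By ASTM E413, STC = value of the fitted reference contour at 500 Hz.
Contour value at 500 Hz = TL_500 + deficiency = 30 + 0 = 30
STC = 30


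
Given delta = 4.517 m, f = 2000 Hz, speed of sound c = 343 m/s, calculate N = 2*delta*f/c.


N = 2*delta*f/c = 2*delta/lambda, where lambda = c/f
lambda = 343 / 2000 = 0.1715 m
N = 2 * 4.517 / 0.1715 = 52.676


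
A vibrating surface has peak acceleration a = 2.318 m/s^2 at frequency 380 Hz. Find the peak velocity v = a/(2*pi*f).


omega = 2*pi*f = 2*pi*380 = 2387.61 rad/s
v = a / omega = 2.318 / 2387.61 = 0.00097085 m/s


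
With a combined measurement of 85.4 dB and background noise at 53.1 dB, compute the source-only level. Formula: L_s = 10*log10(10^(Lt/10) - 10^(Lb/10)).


10^(85.4/10) = 3.46737e+08
10^(53.1/10) = 204174
Difference = 3.46737e+08 - 204174 = 3.46533e+08
L_source = 10*log10(3.46533e+08) = 85.397 dB


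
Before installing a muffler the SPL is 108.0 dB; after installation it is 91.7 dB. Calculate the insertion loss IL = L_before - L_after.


Insertion loss = SPL without muffler - SPL with muffler
IL = 108.0 - 91.7 = 16.3 dB


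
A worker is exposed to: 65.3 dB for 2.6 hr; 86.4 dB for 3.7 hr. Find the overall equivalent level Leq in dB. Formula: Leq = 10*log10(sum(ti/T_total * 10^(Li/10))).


T_total = 2.6 + 3.7 = 6.3 hr
(2.6/6.3) * 10^(65.3/10) = 1.3984e+06
(3.7/6.3) * 10^(86.4/10) = 2.56366e+08
Sum = 1.3984e+06 + 2.56366e+08 = 2.57764e+08
Leq = 10*log10(2.57764e+08) = 84.112 dB


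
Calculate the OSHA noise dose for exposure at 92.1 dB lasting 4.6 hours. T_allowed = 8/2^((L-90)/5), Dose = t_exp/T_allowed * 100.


T_allowed = 8 / 2^((92.1 - 90)/5) = 5.9794 hr
Dose = 4.6 / 5.9794 * 100 = 76.931 %


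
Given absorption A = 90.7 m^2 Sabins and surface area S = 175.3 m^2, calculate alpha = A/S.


Absorption coefficient = absorbed power / incident power
alpha = A / S = 90.7 / 175.3 = 0.5174


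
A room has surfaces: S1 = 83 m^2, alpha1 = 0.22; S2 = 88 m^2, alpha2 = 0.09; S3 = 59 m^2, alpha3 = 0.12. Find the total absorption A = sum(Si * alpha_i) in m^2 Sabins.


83 * 0.22 = 18.26
88 * 0.09 = 7.92
59 * 0.12 = 7.08
A_total = 18.26 + 7.92 + 7.08 = 33.26 m^2


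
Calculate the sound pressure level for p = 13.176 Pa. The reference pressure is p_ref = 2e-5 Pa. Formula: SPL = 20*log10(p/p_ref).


p / p_ref = 13.176 / 2e-5 = 658800
SPL = 20 * log10(658800) = 116.38 dB


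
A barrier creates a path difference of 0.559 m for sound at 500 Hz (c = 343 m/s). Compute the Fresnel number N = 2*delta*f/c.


N = 2*delta*f/c = 2*delta/lambda, where lambda = c/f
lambda = 343 / 500 = 0.686 m
N = 2 * 0.559 / 0.686 = 1.6297


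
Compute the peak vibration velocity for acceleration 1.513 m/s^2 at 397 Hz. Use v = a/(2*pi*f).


omega = 2*pi*f = 2*pi*397 = 2494.42 rad/s
v = a / omega = 1.513 / 2494.42 = 0.00060655 m/s


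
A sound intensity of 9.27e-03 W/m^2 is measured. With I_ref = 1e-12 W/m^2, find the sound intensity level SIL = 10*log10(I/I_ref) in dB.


I / I_ref = 9.27e-03 / 1e-12 = 9.27e+09
SIL = 10 * log10(9.27e+09) = 99.671 dB


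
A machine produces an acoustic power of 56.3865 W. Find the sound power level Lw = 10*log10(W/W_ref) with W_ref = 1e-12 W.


W / W_ref = 56.3865 / 1e-12 = 5.63865e+13
Lw = 10 * log10(5.63865e+13) = 137.51 dB


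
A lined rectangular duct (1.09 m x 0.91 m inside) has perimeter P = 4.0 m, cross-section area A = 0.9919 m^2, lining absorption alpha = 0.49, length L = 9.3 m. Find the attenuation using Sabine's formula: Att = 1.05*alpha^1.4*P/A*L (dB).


alpha^1.4 = 0.49^1.4 = 0.368362
Attenuation rate = 1.05 * alpha^1.4 * P / A
= 1.05 * 0.368362 * 4.0 / 0.9919 = 1.55975 dB/m
Total Att = 1.55975 * 9.3 = 14.506 dB


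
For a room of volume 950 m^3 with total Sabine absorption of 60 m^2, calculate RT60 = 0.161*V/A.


RT60 = 0.161 * 950 / 60 = 2.5492 s


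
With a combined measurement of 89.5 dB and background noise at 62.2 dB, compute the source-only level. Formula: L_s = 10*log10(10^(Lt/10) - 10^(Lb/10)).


10^(89.5/10) = 8.91251e+08
10^(62.2/10) = 1.65959e+06
Difference = 8.91251e+08 - 1.65959e+06 = 8.89591e+08
L_source = 10*log10(8.89591e+08) = 89.492 dB


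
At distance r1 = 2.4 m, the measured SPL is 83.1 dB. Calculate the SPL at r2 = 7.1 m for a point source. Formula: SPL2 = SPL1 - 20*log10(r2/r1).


r2/r1 = 7.1/2.4 = 2.95833
Correction = 20*log10(2.95833) = 9.42093 dB
SPL2 = 83.1 - 9.42093 = 73.679 dB


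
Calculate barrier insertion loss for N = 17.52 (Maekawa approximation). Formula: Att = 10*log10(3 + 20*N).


3 + 20*N = 3 + 20*17.52 = 353.4
Att = 10*log10(353.4) = 25.483 dB


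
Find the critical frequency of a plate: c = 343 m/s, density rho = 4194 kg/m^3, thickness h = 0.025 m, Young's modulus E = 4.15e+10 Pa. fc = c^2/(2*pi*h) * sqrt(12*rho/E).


12*rho/E = 12*4194/4.15e+10 = 1.21272e-06
sqrt(12*rho/E) = sqrt(1.21272e-06) = 0.00110124
c^2/(2*pi*h) = 343^2/(2*pi*0.025) = 748977
fc = 748977 * 0.00110124 = 824.8 Hz


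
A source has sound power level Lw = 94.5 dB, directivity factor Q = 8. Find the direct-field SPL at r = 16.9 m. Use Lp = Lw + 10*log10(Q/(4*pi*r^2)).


4*pi*r^2 = 4*pi*16.9^2 = 3589.08 m^2
Q / (4*pi*r^2) = 8 / 3589.08 = 0.00222898
Lp = 94.5 + 10*log10(0.00222898) = 67.981 dB


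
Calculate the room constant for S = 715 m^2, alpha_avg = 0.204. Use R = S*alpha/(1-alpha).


R = 715 * 0.204 / (1 - 0.204) = 183.24 m^2


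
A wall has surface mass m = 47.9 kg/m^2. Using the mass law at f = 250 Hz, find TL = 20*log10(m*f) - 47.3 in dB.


m * f = 47.9 * 250 = 11975
20*log10(11975) = 81.5655 dB
TL = 81.5655 - 47.3 = 34.266 dB


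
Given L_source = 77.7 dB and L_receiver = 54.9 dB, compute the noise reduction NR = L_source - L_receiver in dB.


NR = L_source - L_receiver (difference between source and receiving room levels)
NR = 77.7 - 54.9 = 22.8 dB


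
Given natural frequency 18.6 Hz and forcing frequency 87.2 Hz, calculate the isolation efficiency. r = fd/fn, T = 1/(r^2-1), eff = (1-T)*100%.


r = 87.2 / 18.6 = 4.68817
r^2 - 1 = 4.68817^2 - 1 = 20.9789
T = 1/20.9789 = 0.0476669
Efficiency = (1 - 0.0476669)*100 = 95.233 %


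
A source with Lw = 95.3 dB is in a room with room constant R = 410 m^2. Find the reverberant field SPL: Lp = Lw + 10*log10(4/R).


4/R = 4/410 = 0.0097561
Lp = 95.3 + 10*log10(0.0097561) = 75.193 dB


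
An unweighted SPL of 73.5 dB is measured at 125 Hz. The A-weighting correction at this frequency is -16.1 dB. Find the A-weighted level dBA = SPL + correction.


A-weighting table: 125 Hz -> -16.1 dB correction
SPL_A = SPL + correction = 73.5 + (-16.1) = 57.4 dBA


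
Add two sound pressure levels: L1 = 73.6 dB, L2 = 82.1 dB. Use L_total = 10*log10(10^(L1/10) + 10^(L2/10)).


10^(73.6/10) = 2.29087e+07
10^(82.1/10) = 1.62181e+08
Sum = 2.29087e+07 + 1.62181e+08 = 1.8509e+08
L_total = 10*log10(1.8509e+08) = 82.674 dB


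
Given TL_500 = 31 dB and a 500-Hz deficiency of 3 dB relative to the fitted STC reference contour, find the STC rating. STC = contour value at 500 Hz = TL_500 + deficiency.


By ASTM E413, STC = value of the fitted reference contour at 500 Hz.
Contour value at 500 Hz = TL_500 + deficiency = 31 + 3 = 34
STC = 34


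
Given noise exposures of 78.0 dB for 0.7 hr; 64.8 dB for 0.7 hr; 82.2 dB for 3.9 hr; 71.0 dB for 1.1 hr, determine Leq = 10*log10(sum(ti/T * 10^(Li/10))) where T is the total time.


T_total = 0.7 + 0.7 + 3.9 + 1.1 = 6.4 hr
(0.7/6.4) * 10^(78.0/10) = 6.9011e+06
(0.7/6.4) * 10^(64.8/10) = 330307
(3.9/6.4) * 10^(82.2/10) = 1.01131e+08
(1.1/6.4) * 10^(71.0/10) = 2.16378e+06
Sum = 6.9011e+06 + 330307 + 1.01131e+08 + 2.16378e+06 = 1.10526e+08
Leq = 10*log10(1.10526e+08) = 80.435 dB


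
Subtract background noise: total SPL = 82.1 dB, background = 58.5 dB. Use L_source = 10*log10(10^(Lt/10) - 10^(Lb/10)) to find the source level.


10^(82.1/10) = 1.62181e+08
10^(58.5/10) = 707946
Difference = 1.62181e+08 - 707946 = 1.61473e+08
L_source = 10*log10(1.61473e+08) = 82.081 dB


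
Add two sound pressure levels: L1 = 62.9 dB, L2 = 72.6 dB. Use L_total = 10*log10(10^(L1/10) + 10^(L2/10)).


10^(62.9/10) = 1.94984e+06
10^(72.6/10) = 1.8197e+07
Sum = 1.94984e+06 + 1.8197e+07 = 2.01468e+07
L_total = 10*log10(2.01468e+07) = 73.042 dB


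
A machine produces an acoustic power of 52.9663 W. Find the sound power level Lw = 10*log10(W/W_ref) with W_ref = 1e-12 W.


W / W_ref = 52.9663 / 1e-12 = 5.29663e+13
Lw = 10 * log10(5.29663e+13) = 137.24 dB


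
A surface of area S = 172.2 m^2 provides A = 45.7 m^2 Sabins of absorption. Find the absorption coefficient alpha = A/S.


Absorption coefficient = absorbed power / incident power
alpha = A / S = 45.7 / 172.2 = 0.26539


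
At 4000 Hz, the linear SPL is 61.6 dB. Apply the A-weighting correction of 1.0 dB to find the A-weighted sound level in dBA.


A-weighting table: 4000 Hz -> 1.0 dB correction
SPL_A = SPL + correction = 61.6 + (1.0) = 62.6 dBA


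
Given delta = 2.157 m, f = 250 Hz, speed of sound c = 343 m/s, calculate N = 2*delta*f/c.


N = 2*delta*f/c = 2*delta/lambda, where lambda = c/f
lambda = 343 / 250 = 1.372 m
N = 2 * 2.157 / 1.372 = 3.1443


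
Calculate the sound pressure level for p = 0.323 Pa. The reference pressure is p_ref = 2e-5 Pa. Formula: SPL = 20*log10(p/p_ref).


p / p_ref = 0.323 / 2e-5 = 16150
SPL = 20 * log10(16150) = 84.163 dB


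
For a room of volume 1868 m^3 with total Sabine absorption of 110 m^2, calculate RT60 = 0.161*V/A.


RT60 = 0.161 * 1868 / 110 = 2.7341 s


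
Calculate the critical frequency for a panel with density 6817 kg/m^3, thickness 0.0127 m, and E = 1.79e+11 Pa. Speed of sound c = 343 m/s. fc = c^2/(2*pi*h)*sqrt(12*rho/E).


12*rho/E = 12*6817/1.79e+11 = 4.57006e-07
sqrt(12*rho/E) = sqrt(4.57006e-07) = 0.000676022
c^2/(2*pi*h) = 343^2/(2*pi*0.0127) = 1.47436e+06
fc = 1.47436e+06 * 0.000676022 = 996.7 Hz


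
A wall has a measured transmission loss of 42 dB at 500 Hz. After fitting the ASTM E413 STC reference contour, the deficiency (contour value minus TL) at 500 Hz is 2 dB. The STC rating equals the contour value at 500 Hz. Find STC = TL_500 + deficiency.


By ASTM E413, STC = value of the fitted reference contour at 500 Hz.
Contour value at 500 Hz = TL_500 + deficiency = 42 + 2 = 44
STC = 44


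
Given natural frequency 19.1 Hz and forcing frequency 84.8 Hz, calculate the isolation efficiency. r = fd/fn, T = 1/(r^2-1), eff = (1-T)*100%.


r = 84.8 / 19.1 = 4.43979
r^2 - 1 = 4.43979^2 - 1 = 18.7117
T = 1/18.7117 = 0.0534425
Efficiency = (1 - 0.0534425)*100 = 94.656 %


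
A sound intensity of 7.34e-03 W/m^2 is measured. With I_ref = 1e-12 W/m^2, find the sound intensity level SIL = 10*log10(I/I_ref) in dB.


I / I_ref = 7.34e-03 / 1e-12 = 7.34e+09
SIL = 10 * log10(7.34e+09) = 98.657 dB


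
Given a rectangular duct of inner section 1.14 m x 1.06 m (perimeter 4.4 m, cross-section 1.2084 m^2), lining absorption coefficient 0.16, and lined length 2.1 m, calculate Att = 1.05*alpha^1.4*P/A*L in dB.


alpha^1.4 = 0.16^1.4 = 0.076872
Attenuation rate = 1.05 * alpha^1.4 * P / A
= 1.05 * 0.076872 * 4.4 / 1.2084 = 0.2939 dB/m
Total Att = 0.2939 * 2.1 = 0.61719 dB


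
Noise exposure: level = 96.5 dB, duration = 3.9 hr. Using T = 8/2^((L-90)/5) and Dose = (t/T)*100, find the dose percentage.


T_allowed = 8 / 2^((96.5 - 90)/5) = 3.24901 hr
Dose = 3.9 / 3.24901 * 100 = 120.04 %


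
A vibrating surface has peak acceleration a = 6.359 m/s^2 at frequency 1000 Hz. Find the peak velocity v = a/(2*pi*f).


omega = 2*pi*f = 2*pi*1000 = 6283.19 rad/s
v = a / omega = 6.359 / 6283.19 = 0.0010121 m/s


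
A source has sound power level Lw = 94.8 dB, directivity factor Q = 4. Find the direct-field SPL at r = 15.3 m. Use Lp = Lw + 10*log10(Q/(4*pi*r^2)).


4*pi*r^2 = 4*pi*15.3^2 = 2941.66 m^2
Q / (4*pi*r^2) = 4 / 2941.66 = 0.00135978
Lp = 94.8 + 10*log10(0.00135978) = 66.135 dB


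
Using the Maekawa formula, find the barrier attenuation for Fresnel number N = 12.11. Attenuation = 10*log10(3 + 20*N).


3 + 20*N = 3 + 20*12.11 = 245.2
Att = 10*log10(245.2) = 23.895 dB


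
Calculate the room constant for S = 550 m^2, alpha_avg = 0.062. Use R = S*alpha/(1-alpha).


R = 550 * 0.062 / (1 - 0.062) = 36.354 m^2


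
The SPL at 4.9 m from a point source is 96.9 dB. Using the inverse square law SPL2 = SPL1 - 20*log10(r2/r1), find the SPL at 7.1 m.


r2/r1 = 7.1/4.9 = 1.44898
Correction = 20*log10(1.44898) = 3.22125 dB
SPL2 = 96.9 - 3.22125 = 93.679 dB


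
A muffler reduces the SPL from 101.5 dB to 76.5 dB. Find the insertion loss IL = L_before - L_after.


Insertion loss = SPL without muffler - SPL with muffler
IL = 101.5 - 76.5 = 25 dB


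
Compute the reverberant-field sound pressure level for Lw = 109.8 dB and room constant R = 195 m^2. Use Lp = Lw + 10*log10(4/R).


4/R = 4/195 = 0.0205128
Lp = 109.8 + 10*log10(0.0205128) = 92.92 dB


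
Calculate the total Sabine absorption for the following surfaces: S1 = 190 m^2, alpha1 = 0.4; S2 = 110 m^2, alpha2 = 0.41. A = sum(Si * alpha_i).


190 * 0.4 = 76
110 * 0.41 = 45.1
A_total = 76 + 45.1 = 121.1 m^2


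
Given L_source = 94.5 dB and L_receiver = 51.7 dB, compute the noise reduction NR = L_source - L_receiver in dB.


NR = L_source - L_receiver (difference between source and receiving room levels)
NR = 94.5 - 51.7 = 42.8 dB


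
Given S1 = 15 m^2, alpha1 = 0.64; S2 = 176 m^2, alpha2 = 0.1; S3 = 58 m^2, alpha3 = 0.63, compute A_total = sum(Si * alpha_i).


15 * 0.64 = 9.6
176 * 0.1 = 17.6
58 * 0.63 = 36.54
A_total = 9.6 + 17.6 + 36.54 = 63.74 m^2


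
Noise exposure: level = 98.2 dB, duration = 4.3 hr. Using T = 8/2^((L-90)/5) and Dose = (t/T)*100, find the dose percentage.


T_allowed = 8 / 2^((98.2 - 90)/5) = 2.56685 hr
Dose = 4.3 / 2.56685 * 100 = 167.52 %


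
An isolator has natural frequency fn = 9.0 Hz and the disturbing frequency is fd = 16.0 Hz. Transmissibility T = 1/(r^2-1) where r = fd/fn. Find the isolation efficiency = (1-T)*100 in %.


r = 16.0 / 9.0 = 1.77778
r^2 - 1 = 1.77778^2 - 1 = 2.1605
T = 1/2.1605 = 0.462856
Efficiency = (1 - 0.462856)*100 = 53.714 %


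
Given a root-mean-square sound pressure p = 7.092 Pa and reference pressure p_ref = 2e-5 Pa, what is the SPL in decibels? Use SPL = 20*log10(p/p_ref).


p / p_ref = 7.092 / 2e-5 = 354600
SPL = 20 * log10(354600) = 110.99 dB


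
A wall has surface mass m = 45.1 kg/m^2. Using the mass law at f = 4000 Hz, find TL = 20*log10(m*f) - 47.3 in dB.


m * f = 45.1 * 4000 = 180400
20*log10(180400) = 105.125 dB
TL = 105.125 - 47.3 = 57.825 dB


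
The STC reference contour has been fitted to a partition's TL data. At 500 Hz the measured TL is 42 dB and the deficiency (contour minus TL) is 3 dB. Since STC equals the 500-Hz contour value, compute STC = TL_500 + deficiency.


By ASTM E413, STC = value of the fitted reference contour at 500 Hz.
Contour value at 500 Hz = TL_500 + deficiency = 42 + 3 = 45
STC = 45


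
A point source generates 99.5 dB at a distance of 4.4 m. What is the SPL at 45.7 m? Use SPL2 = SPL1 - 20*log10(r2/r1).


r2/r1 = 45.7/4.4 = 10.3864
Correction = 20*log10(10.3864) = 20.3293 dB
SPL2 = 99.5 - 20.3293 = 79.171 dB


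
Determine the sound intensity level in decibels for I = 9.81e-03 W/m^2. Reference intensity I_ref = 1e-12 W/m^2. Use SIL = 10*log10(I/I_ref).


I / I_ref = 9.81e-03 / 1e-12 = 9.81e+09
SIL = 10 * log10(9.81e+09) = 99.917 dB


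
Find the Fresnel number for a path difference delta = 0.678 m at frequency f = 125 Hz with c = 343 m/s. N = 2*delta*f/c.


N = 2*delta*f/c = 2*delta/lambda, where lambda = c/f
lambda = 343 / 125 = 2.744 m
N = 2 * 0.678 / 2.744 = 0.49417


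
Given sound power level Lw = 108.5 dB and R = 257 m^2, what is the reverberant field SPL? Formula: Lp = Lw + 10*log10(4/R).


4/R = 4/257 = 0.0155642
Lp = 108.5 + 10*log10(0.0155642) = 90.421 dB


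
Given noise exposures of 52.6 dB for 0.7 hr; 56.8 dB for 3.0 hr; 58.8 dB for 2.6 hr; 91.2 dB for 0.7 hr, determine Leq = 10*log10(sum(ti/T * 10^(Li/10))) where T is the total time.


T_total = 0.7 + 3.0 + 2.6 + 0.7 = 7.0 hr
(0.7/7.0) * 10^(52.6/10) = 18197
(3.0/7.0) * 10^(56.8/10) = 205127
(2.6/7.0) * 10^(58.8/10) = 281757
(0.7/7.0) * 10^(91.2/10) = 1.31826e+08
Sum = 18197 + 205127 + 281757 + 1.31826e+08 = 1.32331e+08
Leq = 10*log10(1.32331e+08) = 81.217 dB


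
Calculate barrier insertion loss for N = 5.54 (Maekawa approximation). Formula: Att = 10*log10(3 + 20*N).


3 + 20*N = 3 + 20*5.54 = 113.8
Att = 10*log10(113.8) = 20.561 dB


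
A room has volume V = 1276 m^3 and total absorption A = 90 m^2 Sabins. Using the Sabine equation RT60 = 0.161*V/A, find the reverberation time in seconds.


RT60 = 0.161 * 1276 / 90 = 2.2826 s


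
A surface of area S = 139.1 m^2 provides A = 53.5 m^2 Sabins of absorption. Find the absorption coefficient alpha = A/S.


Absorption coefficient = absorbed power / incident power
alpha = A / S = 53.5 / 139.1 = 0.38462


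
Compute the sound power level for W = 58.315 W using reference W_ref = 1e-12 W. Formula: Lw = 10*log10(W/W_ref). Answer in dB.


W / W_ref = 58.315 / 1e-12 = 5.8315e+13
Lw = 10 * log10(5.8315e+13) = 137.66 dB


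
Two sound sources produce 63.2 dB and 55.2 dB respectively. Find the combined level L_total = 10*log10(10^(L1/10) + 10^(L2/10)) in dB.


10^(63.2/10) = 2.0893e+06
10^(55.2/10) = 331131
Sum = 2.0893e+06 + 331131 = 2.42043e+06
L_total = 10*log10(2.42043e+06) = 63.839 dB


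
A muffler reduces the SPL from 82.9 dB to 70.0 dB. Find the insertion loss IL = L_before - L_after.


Insertion loss = SPL without muffler - SPL with muffler
IL = 82.9 - 70.0 = 12.9 dB


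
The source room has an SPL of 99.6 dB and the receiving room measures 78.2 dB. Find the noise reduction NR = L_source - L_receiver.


NR = L_source - L_receiver (difference between source and receiving room levels)
NR = 99.6 - 78.2 = 21.4 dB


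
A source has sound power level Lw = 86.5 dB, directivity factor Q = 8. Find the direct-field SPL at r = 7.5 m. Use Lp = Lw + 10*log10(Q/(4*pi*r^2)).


4*pi*r^2 = 4*pi*7.5^2 = 706.858 m^2
Q / (4*pi*r^2) = 8 / 706.858 = 0.0113177
Lp = 86.5 + 10*log10(0.0113177) = 67.038 dB


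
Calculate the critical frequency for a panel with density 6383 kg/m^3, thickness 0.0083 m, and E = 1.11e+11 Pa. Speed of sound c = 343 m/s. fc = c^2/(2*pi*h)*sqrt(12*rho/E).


12*rho/E = 12*6383/1.11e+11 = 6.90054e-07
sqrt(12*rho/E) = sqrt(6.90054e-07) = 0.000830695
c^2/(2*pi*h) = 343^2/(2*pi*0.0083) = 2.25595e+06
fc = 2.25595e+06 * 0.000830695 = 1874 Hz


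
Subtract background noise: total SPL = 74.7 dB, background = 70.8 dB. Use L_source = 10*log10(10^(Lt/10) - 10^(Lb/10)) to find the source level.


10^(74.7/10) = 2.95121e+07
10^(70.8/10) = 1.20226e+07
Difference = 2.95121e+07 - 1.20226e+07 = 1.74895e+07
L_source = 10*log10(1.74895e+07) = 72.428 dB


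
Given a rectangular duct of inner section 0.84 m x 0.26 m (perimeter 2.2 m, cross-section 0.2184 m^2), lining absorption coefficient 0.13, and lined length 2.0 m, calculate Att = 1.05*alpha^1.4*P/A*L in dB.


alpha^1.4 = 0.13^1.4 = 0.0574805
Attenuation rate = 1.05 * alpha^1.4 * P / A
= 1.05 * 0.0574805 * 2.2 / 0.2184 = 0.607967 dB/m
Total Att = 0.607967 * 2.0 = 1.2159 dB


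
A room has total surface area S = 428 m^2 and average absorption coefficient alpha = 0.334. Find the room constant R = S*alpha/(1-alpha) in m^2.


R = 428 * 0.334 / (1 - 0.334) = 214.64 m^2


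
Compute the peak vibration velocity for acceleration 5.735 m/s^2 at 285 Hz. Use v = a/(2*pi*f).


omega = 2*pi*f = 2*pi*285 = 1790.71 rad/s
v = a / omega = 5.735 / 1790.71 = 0.0032026 m/s


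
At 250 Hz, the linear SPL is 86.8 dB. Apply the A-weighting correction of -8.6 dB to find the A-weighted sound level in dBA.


A-weighting table: 250 Hz -> -8.6 dB correction
SPL_A = SPL + correction = 86.8 + (-8.6) = 78.2 dBA


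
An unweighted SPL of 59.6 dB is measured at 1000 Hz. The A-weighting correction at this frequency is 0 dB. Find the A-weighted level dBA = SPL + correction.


A-weighting table: 1000 Hz -> 0 dB correction
SPL_A = SPL + correction = 59.6 + (0) = 59.6 dBA


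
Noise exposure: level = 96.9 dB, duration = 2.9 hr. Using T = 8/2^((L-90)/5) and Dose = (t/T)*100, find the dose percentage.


T_allowed = 8 / 2^((96.9 - 90)/5) = 3.07375 hr
Dose = 2.9 / 3.07375 * 100 = 94.347 %


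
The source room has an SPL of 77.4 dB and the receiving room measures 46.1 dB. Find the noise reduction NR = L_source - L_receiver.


NR = L_source - L_receiver (difference between source and receiving room levels)
NR = 77.4 - 46.1 = 31.3 dB


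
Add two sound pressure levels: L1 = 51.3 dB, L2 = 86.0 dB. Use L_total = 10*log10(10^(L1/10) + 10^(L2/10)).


10^(51.3/10) = 134896
10^(86.0/10) = 3.98107e+08
Sum = 134896 + 3.98107e+08 = 3.98242e+08
L_total = 10*log10(3.98242e+08) = 86.001 dB


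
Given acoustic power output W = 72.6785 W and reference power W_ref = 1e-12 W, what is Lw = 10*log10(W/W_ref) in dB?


W / W_ref = 72.6785 / 1e-12 = 7.26785e+13
Lw = 10 * log10(7.26785e+13) = 138.61 dB


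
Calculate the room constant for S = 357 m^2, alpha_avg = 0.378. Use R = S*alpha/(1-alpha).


R = 357 * 0.378 / (1 - 0.378) = 216.95 m^2


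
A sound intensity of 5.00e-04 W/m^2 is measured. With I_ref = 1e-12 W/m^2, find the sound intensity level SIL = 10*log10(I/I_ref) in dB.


I / I_ref = 5.00e-04 / 1e-12 = 5e+08
SIL = 10 * log10(5e+08) = 86.99 dB


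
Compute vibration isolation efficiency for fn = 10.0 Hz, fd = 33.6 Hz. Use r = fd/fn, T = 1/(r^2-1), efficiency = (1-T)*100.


r = 33.6 / 10.0 = 3.36
r^2 - 1 = 3.36^2 - 1 = 10.2896
T = 1/10.2896 = 0.0971855
Efficiency = (1 - 0.0971855)*100 = 90.281 %


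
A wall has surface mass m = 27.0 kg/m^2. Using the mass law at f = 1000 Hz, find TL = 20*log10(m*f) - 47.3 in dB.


m * f = 27.0 * 1000 = 27000
20*log10(27000) = 88.6273 dB
TL = 88.6273 - 47.3 = 41.327 dB


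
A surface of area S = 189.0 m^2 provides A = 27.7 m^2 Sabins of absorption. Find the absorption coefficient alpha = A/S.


Absorption coefficient = absorbed power / incident power
alpha = A / S = 27.7 / 189.0 = 0.14656


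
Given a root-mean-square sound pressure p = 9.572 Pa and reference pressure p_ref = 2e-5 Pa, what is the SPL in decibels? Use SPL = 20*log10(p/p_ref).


p / p_ref = 9.572 / 2e-5 = 478600
SPL = 20 * log10(478600) = 113.6 dB


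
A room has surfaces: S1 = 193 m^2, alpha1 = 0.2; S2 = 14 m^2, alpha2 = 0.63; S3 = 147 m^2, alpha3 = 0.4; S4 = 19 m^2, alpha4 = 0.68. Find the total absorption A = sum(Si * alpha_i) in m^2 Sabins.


193 * 0.2 = 38.6
14 * 0.63 = 8.82
147 * 0.4 = 58.8
19 * 0.68 = 12.92
A_total = 38.6 + 8.82 + 58.8 + 12.92 = 119.14 m^2


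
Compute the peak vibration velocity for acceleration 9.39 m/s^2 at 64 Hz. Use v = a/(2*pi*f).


omega = 2*pi*f = 2*pi*64 = 402.124 rad/s
v = a / omega = 9.39 / 402.124 = 0.023351 m/s


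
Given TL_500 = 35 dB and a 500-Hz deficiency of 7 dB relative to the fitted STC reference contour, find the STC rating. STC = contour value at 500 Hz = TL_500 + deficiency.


By ASTM E413, STC = value of the fitted reference contour at 500 Hz.
Contour value at 500 Hz = TL_500 + deficiency = 35 + 7 = 42
STC = 42


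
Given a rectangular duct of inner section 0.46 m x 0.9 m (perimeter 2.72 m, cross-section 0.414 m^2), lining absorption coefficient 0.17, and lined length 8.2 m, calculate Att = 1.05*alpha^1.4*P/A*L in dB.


alpha^1.4 = 0.17^1.4 = 0.0836813
Attenuation rate = 1.05 * alpha^1.4 * P / A
= 1.05 * 0.0836813 * 2.72 / 0.414 = 0.57728 dB/m
Total Att = 0.57728 * 8.2 = 4.7337 dB


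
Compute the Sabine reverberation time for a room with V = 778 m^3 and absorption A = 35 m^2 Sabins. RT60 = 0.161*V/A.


RT60 = 0.161 * 778 / 35 = 3.5788 s


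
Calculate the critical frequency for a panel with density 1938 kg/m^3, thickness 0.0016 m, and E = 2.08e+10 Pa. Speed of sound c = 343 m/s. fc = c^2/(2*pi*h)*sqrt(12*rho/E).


12*rho/E = 12*1938/2.08e+10 = 1.11808e-06
sqrt(12*rho/E) = sqrt(1.11808e-06) = 0.00105739
c^2/(2*pi*h) = 343^2/(2*pi*0.0016) = 1.17028e+07
fc = 1.17028e+07 * 0.00105739 = 12374 Hz


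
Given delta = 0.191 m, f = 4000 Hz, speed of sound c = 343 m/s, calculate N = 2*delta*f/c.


N = 2*delta*f/c = 2*delta/lambda, where lambda = c/f
lambda = 343 / 4000 = 0.08575 m
N = 2 * 0.191 / 0.08575 = 4.4548


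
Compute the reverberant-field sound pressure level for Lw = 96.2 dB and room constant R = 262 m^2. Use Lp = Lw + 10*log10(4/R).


4/R = 4/262 = 0.0152672
Lp = 96.2 + 10*log10(0.0152672) = 78.038 dB


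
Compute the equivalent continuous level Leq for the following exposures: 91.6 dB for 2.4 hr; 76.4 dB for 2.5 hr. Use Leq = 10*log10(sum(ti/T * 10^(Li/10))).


T_total = 2.4 + 2.5 = 4.9 hr
(2.4/4.9) * 10^(91.6/10) = 7.0797e+08
(2.5/4.9) * 10^(76.4/10) = 2.22712e+07
Sum = 7.0797e+08 + 2.22712e+07 = 7.30241e+08
Leq = 10*log10(7.30241e+08) = 88.635 dB


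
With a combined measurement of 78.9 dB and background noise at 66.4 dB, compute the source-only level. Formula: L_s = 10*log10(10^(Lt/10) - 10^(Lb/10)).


10^(78.9/10) = 7.76247e+07
10^(66.4/10) = 4.36516e+06
Difference = 7.76247e+07 - 4.36516e+06 = 7.32595e+07
L_source = 10*log10(7.32595e+07) = 78.649 dB


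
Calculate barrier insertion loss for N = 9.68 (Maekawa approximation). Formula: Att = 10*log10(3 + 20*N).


3 + 20*N = 3 + 20*9.68 = 196.6
Att = 10*log10(196.6) = 22.936 dB


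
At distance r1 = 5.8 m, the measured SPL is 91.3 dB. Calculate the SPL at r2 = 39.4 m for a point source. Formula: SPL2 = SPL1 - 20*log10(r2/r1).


r2/r1 = 39.4/5.8 = 6.7931
Correction = 20*log10(6.7931) = 16.6414 dB
SPL2 = 91.3 - 16.6414 = 74.659 dB


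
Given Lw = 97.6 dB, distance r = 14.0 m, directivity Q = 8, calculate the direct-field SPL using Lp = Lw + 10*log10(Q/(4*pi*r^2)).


4*pi*r^2 = 4*pi*14.0^2 = 2463.01 m^2
Q / (4*pi*r^2) = 8 / 2463.01 = 0.00324806
Lp = 97.6 + 10*log10(0.00324806) = 72.716 dB


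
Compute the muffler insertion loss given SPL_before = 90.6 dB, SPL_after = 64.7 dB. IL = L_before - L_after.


Insertion loss = SPL without muffler - SPL with muffler
IL = 90.6 - 64.7 = 25.9 dB


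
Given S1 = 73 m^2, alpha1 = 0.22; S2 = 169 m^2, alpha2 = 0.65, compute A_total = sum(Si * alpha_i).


73 * 0.22 = 16.06
169 * 0.65 = 109.85
A_total = 16.06 + 109.85 = 125.91 m^2


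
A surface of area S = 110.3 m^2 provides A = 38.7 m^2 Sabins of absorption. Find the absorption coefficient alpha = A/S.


Absorption coefficient = absorbed power / incident power
alpha = A / S = 38.7 / 110.3 = 0.35086


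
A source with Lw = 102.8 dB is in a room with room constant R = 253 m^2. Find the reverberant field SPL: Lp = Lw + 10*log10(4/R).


4/R = 4/253 = 0.0158103
Lp = 102.8 + 10*log10(0.0158103) = 84.789 dB


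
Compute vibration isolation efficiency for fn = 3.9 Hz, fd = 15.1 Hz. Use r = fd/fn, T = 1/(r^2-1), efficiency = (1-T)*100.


r = 15.1 / 3.9 = 3.87179
r^2 - 1 = 3.87179^2 - 1 = 13.9908
T = 1/13.9908 = 0.0714755
Efficiency = (1 - 0.0714755)*100 = 92.852 %


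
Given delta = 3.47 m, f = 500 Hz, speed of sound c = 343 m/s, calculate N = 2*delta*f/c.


N = 2*delta*f/c = 2*delta/lambda, where lambda = c/f
lambda = 343 / 500 = 0.686 m
N = 2 * 3.47 / 0.686 = 10.117


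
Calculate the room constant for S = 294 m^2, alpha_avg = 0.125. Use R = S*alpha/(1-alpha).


R = 294 * 0.125 / (1 - 0.125) = 42 m^2


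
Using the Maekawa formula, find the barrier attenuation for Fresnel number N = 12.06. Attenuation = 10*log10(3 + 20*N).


3 + 20*N = 3 + 20*12.06 = 244.2
Att = 10*log10(244.2) = 23.877 dB


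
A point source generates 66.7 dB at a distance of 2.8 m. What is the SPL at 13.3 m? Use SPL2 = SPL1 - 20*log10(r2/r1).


r2/r1 = 13.3/2.8 = 4.75
Correction = 20*log10(4.75) = 13.5339 dB
SPL2 = 66.7 - 13.5339 = 53.166 dB


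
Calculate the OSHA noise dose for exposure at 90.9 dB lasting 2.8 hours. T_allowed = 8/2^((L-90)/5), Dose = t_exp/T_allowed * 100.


T_allowed = 8 / 2^((90.9 - 90)/5) = 7.06162 hr
Dose = 2.8 / 7.06162 * 100 = 39.651 %


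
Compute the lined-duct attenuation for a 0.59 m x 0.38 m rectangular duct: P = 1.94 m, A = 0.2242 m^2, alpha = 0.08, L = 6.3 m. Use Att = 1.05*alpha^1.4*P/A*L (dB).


alpha^1.4 = 0.08^1.4 = 0.029129
Attenuation rate = 1.05 * alpha^1.4 * P / A
= 1.05 * 0.029129 * 1.94 / 0.2242 = 0.264656 dB/m
Total Att = 0.264656 * 6.3 = 1.6673 dB


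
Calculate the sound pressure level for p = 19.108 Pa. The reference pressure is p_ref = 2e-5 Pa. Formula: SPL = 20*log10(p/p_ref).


p / p_ref = 19.108 / 2e-5 = 955400
SPL = 20 * log10(955400) = 119.6 dB


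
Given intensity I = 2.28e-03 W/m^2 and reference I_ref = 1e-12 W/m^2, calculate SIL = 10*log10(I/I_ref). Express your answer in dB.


I / I_ref = 2.28e-03 / 1e-12 = 2.28e+09
SIL = 10 * log10(2.28e+09) = 93.579 dB


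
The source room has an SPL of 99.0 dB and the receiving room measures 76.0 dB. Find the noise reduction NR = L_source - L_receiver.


NR = L_source - L_receiver (difference between source and receiving room levels)
NR = 99.0 - 76.0 = 23 dB


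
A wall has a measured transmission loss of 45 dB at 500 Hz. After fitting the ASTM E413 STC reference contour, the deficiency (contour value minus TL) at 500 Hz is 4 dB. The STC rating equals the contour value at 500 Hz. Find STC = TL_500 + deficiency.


By ASTM E413, STC = value of the fitted reference contour at 500 Hz.
Contour value at 500 Hz = TL_500 + deficiency = 45 + 4 = 49
STC = 49


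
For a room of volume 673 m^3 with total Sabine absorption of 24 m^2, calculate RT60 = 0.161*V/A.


RT60 = 0.161 * 673 / 24 = 4.5147 s


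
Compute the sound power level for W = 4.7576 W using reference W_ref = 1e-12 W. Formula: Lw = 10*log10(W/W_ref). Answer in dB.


W / W_ref = 4.7576 / 1e-12 = 4.7576e+12
Lw = 10 * log10(4.7576e+12) = 126.77 dB


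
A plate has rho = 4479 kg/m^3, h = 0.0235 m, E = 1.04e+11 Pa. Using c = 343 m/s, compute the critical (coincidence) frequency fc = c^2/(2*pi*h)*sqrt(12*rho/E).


12*rho/E = 12*4479/1.04e+11 = 5.16808e-07
sqrt(12*rho/E) = sqrt(5.16808e-07) = 0.000718894
c^2/(2*pi*h) = 343^2/(2*pi*0.0235) = 796784
fc = 796784 * 0.000718894 = 572.8 Hz


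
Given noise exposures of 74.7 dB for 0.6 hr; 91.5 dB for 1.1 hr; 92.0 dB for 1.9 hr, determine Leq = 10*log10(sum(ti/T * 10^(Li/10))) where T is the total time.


T_total = 0.6 + 1.1 + 1.9 = 3.6 hr
(0.6/3.6) * 10^(74.7/10) = 4.91868e+06
(1.1/3.6) * 10^(91.5/10) = 4.31609e+08
(1.9/3.6) * 10^(92.0/10) = 8.36471e+08
Sum = 4.91868e+06 + 4.31609e+08 + 8.36471e+08 = 1.273e+09
Leq = 10*log10(1.273e+09) = 91.048 dB


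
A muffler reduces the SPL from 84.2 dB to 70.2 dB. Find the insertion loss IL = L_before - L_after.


Insertion loss = SPL without muffler - SPL with muffler
IL = 84.2 - 70.2 = 14 dB


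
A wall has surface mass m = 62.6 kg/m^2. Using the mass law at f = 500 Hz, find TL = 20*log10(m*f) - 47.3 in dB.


m * f = 62.6 * 500 = 31300
20*log10(31300) = 89.9109 dB
TL = 89.9109 - 47.3 = 42.611 dB


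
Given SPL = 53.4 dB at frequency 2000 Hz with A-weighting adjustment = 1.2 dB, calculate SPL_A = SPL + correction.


A-weighting table: 2000 Hz -> 1.2 dB correction
SPL_A = SPL + correction = 53.4 + (1.2) = 54.6 dBA


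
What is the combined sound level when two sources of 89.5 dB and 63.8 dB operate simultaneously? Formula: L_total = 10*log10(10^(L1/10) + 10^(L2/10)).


10^(89.5/10) = 8.91251e+08
10^(63.8/10) = 2.39883e+06
Sum = 8.91251e+08 + 2.39883e+06 = 8.9365e+08
L_total = 10*log10(8.9365e+08) = 89.512 dB


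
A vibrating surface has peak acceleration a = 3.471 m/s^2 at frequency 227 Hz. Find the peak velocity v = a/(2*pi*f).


omega = 2*pi*f = 2*pi*227 = 1426.28 rad/s
v = a / omega = 3.471 / 1426.28 = 0.0024336 m/s


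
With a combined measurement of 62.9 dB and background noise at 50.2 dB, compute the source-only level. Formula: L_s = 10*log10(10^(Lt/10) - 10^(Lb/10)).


10^(62.9/10) = 1.94984e+06
10^(50.2/10) = 104713
Difference = 1.94984e+06 - 104713 = 1.84513e+06
L_source = 10*log10(1.84513e+06) = 62.66 dB


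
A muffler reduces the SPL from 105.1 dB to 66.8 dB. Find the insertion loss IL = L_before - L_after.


Insertion loss = SPL without muffler - SPL with muffler
IL = 105.1 - 66.8 = 38.3 dB


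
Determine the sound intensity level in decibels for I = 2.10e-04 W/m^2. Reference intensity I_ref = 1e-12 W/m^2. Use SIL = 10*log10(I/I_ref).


I / I_ref = 2.10e-04 / 1e-12 = 2.1e+08
SIL = 10 * log10(2.1e+08) = 83.222 dB


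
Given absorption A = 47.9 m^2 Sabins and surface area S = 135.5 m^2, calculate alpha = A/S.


Absorption coefficient = absorbed power / incident power
alpha = A / S = 47.9 / 135.5 = 0.35351


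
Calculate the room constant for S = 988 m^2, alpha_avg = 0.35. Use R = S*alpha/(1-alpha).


R = 988 * 0.35 / (1 - 0.35) = 532 m^2


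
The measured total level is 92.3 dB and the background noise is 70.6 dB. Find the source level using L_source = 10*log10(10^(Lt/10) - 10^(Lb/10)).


10^(92.3/10) = 1.69824e+09
10^(70.6/10) = 1.14815e+07
Difference = 1.69824e+09 - 1.14815e+07 = 1.68676e+09
L_source = 10*log10(1.68676e+09) = 92.271 dB


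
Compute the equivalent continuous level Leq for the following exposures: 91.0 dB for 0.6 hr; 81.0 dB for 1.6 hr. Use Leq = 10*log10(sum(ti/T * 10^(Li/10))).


T_total = 0.6 + 1.6 = 2.2 hr
(0.6/2.2) * 10^(91.0/10) = 3.43343e+08
(1.6/2.2) * 10^(81.0/10) = 9.15582e+07
Sum = 3.43343e+08 + 9.15582e+07 = 4.34901e+08
Leq = 10*log10(4.34901e+08) = 86.384 dB


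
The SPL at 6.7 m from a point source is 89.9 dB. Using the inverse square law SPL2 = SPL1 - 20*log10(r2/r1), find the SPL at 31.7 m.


r2/r1 = 31.7/6.7 = 4.73134
Correction = 20*log10(4.73134) = 13.4997 dB
SPL2 = 89.9 - 13.4997 = 76.4 dB


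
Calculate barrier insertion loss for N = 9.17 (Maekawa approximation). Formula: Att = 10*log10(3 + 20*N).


3 + 20*N = 3 + 20*9.17 = 186.4
Att = 10*log10(186.4) = 22.704 dB


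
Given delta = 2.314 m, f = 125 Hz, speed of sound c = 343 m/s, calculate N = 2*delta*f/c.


N = 2*delta*f/c = 2*delta/lambda, where lambda = c/f
lambda = 343 / 125 = 2.744 m
N = 2 * 2.314 / 2.744 = 1.6866


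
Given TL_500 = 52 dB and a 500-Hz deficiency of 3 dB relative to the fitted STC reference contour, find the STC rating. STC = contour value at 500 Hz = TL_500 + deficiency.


By ASTM E413, STC = value of the fitted reference contour at 500 Hz.
Contour value at 500 Hz = TL_500 + deficiency = 52 + 3 = 55
STC = 55


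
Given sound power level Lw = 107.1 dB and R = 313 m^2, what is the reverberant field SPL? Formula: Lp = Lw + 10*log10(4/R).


4/R = 4/313 = 0.0127796
Lp = 107.1 + 10*log10(0.0127796) = 88.165 dB


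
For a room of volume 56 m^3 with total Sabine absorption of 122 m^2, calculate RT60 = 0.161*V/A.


RT60 = 0.161 * 56 / 122 = 0.073902 s


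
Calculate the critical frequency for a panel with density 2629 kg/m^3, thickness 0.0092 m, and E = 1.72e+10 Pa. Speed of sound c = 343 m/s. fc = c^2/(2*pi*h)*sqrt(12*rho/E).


12*rho/E = 12*2629/1.72e+10 = 1.83419e-06
sqrt(12*rho/E) = sqrt(1.83419e-06) = 0.00135432
c^2/(2*pi*h) = 343^2/(2*pi*0.0092) = 2.03526e+06
fc = 2.03526e+06 * 0.00135432 = 2756.4 Hz


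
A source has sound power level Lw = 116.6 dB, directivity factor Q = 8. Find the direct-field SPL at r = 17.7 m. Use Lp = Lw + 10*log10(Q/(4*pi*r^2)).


4*pi*r^2 = 4*pi*17.7^2 = 3936.92 m^2
Q / (4*pi*r^2) = 8 / 3936.92 = 0.00203205
Lp = 116.6 + 10*log10(0.00203205) = 89.679 dB


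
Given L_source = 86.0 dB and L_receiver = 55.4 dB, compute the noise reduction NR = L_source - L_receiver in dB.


NR = L_source - L_receiver (difference between source and receiving room levels)
NR = 86.0 - 55.4 = 30.6 dB


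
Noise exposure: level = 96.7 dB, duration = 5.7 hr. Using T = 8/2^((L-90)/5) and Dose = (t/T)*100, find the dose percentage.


T_allowed = 8 / 2^((96.7 - 90)/5) = 3.16017 hr
Dose = 5.7 / 3.16017 * 100 = 180.37 %


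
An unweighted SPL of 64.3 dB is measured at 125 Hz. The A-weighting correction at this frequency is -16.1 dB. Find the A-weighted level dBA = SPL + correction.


A-weighting table: 125 Hz -> -16.1 dB correction
SPL_A = SPL + correction = 64.3 + (-16.1) = 48.2 dBA
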